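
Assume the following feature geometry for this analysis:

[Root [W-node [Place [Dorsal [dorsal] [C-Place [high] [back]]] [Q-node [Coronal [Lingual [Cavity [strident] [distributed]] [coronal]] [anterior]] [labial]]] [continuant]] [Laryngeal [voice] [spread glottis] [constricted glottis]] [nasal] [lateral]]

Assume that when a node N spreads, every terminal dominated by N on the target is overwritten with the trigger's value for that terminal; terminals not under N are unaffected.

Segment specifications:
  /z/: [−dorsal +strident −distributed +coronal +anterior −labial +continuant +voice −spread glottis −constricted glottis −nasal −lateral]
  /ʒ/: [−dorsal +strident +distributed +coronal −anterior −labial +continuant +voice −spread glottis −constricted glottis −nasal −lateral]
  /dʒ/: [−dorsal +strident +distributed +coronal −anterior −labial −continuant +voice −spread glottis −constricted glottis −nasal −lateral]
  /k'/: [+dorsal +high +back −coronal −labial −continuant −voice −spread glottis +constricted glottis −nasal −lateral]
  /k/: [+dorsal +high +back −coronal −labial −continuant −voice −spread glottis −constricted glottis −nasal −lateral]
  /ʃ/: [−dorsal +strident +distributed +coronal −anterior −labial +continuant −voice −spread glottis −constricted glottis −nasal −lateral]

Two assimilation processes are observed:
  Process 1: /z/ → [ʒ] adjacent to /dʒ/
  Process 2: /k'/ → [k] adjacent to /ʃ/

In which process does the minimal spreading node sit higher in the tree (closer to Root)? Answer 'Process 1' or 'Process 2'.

Process 2

Process 1: the features that change are [anterior], [distributed]; the minimal node is Coronal (depth 4).
Process 2 alters [constricted glottis]; the lowest dominating node is [constricted glottis] (depth 2 from Root).
Depth 2 < depth 4; Process 2 involves the structurally higher constituent [constricted glottis].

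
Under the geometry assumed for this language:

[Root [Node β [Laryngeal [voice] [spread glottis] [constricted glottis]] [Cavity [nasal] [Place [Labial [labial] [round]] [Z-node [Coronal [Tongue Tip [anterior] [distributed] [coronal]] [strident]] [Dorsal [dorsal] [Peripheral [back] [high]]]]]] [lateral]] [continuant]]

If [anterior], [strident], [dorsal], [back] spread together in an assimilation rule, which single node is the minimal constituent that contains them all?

Z-node

[anterior] lies under Tongue Tip (below Node β).
[strident]: Root → Node β → Cavity → Place → Z-node → Coronal → [strident].
[dorsal]: Root → Node β → Cavity → Place → Z-node → Dorsal → [dorsal].
[back] lies under Peripheral (below Node β).
These paths first converge at Z-node; no daughter of Z-node dominates all 4 features, so Z-node is the minimal constituent.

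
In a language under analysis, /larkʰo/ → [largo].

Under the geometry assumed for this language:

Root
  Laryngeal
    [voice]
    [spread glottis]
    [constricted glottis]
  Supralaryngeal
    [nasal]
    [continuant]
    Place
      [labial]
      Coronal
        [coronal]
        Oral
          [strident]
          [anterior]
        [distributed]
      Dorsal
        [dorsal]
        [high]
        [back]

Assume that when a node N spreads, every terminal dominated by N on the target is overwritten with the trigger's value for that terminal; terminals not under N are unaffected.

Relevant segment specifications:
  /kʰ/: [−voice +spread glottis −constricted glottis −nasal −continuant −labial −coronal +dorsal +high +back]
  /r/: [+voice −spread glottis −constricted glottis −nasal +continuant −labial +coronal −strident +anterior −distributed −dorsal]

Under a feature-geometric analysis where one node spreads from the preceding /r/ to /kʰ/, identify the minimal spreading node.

Laryngeal

The alternation /kʰ/ → [g] changes [voice], [spread glottis] and nothing else.
The smallest constituent containing every changed terminal is Laryngeal — each of its daughters lacks at least one of the affected features.
If Laryngeal spreads, every terminal under it takes /r/'s value, producing [g] as observed.
[continuant], [dorsal] — on which /r/ differs from /kʰ/ — are unchanged, so Root cannot have spread; the constituent is no larger than Laryngeal.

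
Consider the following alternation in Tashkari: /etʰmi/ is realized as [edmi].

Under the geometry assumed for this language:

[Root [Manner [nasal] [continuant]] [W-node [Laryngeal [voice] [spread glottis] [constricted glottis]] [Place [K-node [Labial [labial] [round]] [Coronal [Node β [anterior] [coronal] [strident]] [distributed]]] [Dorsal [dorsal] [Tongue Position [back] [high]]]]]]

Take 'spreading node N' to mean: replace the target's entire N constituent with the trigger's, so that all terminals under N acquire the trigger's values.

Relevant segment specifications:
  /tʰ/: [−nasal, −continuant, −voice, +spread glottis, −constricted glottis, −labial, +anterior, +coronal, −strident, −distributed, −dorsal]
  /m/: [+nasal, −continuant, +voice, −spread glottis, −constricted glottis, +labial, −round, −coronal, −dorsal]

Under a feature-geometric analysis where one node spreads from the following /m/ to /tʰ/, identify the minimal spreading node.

Feature comparison: [voice], [spread glottis] differ between /tʰ/ and [d]; the remaining terminals match.
In this geometry the lowest node dominating all of them is Laryngeal: every daughter of Laryngeal dominates only a proper subset, so no lower node suffices.
Spreading Laryngeal from /m/ overwrites each of those terminals with /m/'s values, yielding exactly [d].
Had W-node or a higher node spread, [labial], [coronal] would have taken /m/'s values; they stay as in /tʰ/, confirming the spreading constituent is exactly Laryngeal.

Laryngeal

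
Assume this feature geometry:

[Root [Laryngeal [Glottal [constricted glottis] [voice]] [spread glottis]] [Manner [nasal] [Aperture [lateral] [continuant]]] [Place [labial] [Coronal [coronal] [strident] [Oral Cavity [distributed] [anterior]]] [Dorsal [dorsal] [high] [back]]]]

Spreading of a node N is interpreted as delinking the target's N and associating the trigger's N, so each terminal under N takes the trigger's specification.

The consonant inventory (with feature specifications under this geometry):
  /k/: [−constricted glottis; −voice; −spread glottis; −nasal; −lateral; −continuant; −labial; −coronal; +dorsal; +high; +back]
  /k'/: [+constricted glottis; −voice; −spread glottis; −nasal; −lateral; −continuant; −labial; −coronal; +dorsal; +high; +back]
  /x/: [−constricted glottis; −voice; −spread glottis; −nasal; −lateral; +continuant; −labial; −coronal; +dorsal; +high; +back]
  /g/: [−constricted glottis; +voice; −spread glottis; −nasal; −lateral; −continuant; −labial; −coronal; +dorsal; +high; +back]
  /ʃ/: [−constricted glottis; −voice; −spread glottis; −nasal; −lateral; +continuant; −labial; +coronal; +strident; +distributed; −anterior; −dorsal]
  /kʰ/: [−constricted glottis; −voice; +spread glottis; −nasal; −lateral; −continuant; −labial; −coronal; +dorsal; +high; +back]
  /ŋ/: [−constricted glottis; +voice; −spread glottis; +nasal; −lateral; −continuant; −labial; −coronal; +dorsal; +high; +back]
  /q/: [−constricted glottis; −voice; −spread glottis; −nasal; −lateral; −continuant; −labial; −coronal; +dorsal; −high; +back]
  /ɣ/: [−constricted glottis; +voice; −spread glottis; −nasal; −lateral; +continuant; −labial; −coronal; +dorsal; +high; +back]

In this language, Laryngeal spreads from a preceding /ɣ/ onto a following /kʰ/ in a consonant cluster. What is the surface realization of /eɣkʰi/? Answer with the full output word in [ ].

Terminals under Laryngeal in this geometry: [constricted glottis], [voice], [spread glottis].
After delinking /kʰ/'s Laryngeal and linking /ɣ/'s, the affected terminals become [−constricted glottis], [+voice], [−spread glottis]; [nasal], [lateral], [continuant], … (outside Laryngeal) are retained from /kʰ/.
The resulting bundle matches /g/ in the inventory; substituting it for /kʰ/ gives [eɣgi].

[eɣgi]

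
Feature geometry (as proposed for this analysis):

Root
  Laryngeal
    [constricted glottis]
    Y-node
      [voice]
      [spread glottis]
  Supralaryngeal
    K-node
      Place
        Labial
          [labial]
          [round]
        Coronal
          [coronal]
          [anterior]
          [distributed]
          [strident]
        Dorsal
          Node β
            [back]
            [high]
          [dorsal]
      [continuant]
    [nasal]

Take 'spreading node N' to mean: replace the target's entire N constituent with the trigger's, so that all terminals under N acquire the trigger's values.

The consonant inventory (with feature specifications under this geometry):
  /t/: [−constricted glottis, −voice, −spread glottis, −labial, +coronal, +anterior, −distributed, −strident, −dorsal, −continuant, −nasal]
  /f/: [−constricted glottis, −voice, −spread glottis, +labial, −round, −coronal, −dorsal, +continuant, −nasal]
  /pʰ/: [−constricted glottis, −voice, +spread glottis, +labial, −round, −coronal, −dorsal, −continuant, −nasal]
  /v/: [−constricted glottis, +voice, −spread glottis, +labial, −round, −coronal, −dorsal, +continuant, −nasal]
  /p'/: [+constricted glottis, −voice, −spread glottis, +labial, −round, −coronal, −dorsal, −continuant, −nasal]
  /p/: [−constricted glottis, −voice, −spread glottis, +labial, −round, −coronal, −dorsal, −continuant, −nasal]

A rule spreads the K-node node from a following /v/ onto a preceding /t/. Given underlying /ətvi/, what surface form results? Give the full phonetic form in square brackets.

K-node immediately or transitively dominates [labial], [round], [coronal], [anterior], [distributed], [strident], [back], [high], [dorsal], [continuant].
Spreading K-node from /v/ onto /t/ replaces those values with /v/'s: [+labial], [−round], [−coronal], [−dorsal], [+continuant]. Features outside K-node ([constricted glottis], [voice], [spread glottis], …) stay as in /t/.
The resulting bundle matches /f/ in the inventory; substituting it for /t/ gives [əfvi].

[əfvi]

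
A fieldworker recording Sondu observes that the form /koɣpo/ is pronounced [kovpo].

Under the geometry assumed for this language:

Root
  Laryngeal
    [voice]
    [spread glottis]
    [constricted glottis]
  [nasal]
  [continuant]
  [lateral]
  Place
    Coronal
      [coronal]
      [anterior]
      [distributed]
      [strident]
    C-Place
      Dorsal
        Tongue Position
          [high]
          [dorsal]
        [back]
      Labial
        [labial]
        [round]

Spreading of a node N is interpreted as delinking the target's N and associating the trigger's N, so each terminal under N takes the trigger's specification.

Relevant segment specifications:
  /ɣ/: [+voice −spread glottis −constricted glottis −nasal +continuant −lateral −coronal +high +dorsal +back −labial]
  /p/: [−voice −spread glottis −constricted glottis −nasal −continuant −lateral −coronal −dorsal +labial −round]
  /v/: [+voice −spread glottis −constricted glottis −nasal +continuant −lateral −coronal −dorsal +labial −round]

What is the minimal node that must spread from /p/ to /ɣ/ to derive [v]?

Comparing /ɣ/ with its surface form [v], the features that change are [labial], [round], [dorsal], [high], [back].
The smallest constituent containing every changed terminal is C-Place — each of its daughters lacks at least one of the affected features.
Delinking /ɣ/'s C-Place and associating /p/'s C-Place gives precisely the feature bundle of [v].
Features on which the two segments disagree outside C-Place, such as [voice], [continuant], are unchanged — nothing dominating them spread, and C-Place is the minimal sufficient constituent.

C-Place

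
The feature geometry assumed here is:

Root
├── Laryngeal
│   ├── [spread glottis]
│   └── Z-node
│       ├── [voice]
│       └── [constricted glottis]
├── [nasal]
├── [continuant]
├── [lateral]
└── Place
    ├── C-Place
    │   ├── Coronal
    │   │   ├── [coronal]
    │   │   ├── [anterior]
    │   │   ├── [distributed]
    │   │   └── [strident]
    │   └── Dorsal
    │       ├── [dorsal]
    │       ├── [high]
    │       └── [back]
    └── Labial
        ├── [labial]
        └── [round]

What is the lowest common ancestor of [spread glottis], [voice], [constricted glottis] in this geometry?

[spread glottis]: Root > Laryngeal > [spread glottis].
[voice]: Root > Laryngeal > Z-node > [voice].
[constricted glottis]: Root > Laryngeal > Z-node > [constricted glottis].
Laryngeal is the lowest common ancestor — every listed feature sits under it, and no single subconstituent of Laryngeal covers them all.

Laryngeal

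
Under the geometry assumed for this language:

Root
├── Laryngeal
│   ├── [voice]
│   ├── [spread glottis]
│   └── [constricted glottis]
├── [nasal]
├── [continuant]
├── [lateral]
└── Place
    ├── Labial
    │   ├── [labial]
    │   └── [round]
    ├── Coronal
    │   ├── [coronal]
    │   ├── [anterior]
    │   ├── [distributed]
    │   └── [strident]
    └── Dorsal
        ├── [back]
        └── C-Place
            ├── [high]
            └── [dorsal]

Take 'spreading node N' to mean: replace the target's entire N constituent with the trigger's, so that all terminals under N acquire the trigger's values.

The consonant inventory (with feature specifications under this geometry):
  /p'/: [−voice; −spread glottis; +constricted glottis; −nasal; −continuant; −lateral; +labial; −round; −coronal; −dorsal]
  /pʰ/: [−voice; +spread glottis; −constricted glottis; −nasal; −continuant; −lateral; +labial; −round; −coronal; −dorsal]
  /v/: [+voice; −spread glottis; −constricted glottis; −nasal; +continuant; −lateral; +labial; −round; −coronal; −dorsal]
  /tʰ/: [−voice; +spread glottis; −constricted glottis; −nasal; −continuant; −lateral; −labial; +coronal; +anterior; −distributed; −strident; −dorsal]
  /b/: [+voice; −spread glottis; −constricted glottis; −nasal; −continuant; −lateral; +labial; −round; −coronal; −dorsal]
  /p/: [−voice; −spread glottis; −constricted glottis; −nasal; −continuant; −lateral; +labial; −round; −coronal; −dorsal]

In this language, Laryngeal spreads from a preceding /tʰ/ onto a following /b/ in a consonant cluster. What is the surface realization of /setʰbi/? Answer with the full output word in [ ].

[setʰpʰi]

Laryngeal immediately or transitively dominates [voice], [spread glottis], [constricted glottis].
The target acquires /tʰ/'s values for everything under Laryngeal — [−voice], [+spread glottis], [−constricted glottis] — while keeping its own [nasal], [continuant], [lateral], ….
Among the inventory, only /pʰ/ has exactly this specification, giving the surface form [setʰpʰi].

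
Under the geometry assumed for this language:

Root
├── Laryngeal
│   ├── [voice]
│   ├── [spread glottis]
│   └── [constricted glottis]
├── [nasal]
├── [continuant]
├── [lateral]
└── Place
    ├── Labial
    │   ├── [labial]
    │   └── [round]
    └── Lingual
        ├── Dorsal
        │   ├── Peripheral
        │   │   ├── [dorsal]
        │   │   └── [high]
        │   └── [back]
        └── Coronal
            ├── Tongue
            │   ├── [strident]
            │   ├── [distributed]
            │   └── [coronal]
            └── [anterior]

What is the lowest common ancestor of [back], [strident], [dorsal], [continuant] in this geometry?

Root

[back] lies under Dorsal (below Place).
[strident]: Root ▹ Place ▹ Lingual ▹ Coronal ▹ Tongue ▹ [strident].
[dorsal]: Root ▹ Place ▹ Lingual ▹ Dorsal ▹ Peripheral ▹ [dorsal].
[continuant]: Root ▹ [continuant].
Root is the lowest common ancestor — every listed feature sits under it, and no single subconstituent of Root covers them all.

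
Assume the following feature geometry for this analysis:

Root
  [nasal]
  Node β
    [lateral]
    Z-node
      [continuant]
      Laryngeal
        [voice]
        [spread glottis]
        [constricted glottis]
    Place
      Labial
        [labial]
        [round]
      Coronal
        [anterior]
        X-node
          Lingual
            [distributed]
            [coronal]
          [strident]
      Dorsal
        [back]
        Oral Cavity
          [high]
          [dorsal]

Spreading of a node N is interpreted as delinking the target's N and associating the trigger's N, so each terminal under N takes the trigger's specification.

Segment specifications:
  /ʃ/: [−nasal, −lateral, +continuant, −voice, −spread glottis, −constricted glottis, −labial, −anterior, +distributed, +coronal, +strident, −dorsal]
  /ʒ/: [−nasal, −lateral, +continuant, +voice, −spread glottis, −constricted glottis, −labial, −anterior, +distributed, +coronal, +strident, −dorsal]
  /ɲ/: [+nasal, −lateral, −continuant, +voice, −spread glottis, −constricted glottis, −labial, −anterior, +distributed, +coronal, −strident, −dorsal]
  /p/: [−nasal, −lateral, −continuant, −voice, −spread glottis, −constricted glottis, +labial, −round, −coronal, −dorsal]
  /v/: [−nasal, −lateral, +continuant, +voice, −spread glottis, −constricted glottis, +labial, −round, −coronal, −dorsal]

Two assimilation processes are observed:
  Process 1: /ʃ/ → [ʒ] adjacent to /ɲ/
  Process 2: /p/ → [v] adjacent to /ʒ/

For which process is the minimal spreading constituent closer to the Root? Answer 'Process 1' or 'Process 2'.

In Process 1, [voice] changes, so the minimal spreading node is [voice] at depth 4.
Process 2: the features that change are [voice], [continuant]; the minimal node is Z-node (depth 2).
Z-node (depth 2) sits above [voice] (depth 4), making Process 2 the one with the higher spreading node.

Process 2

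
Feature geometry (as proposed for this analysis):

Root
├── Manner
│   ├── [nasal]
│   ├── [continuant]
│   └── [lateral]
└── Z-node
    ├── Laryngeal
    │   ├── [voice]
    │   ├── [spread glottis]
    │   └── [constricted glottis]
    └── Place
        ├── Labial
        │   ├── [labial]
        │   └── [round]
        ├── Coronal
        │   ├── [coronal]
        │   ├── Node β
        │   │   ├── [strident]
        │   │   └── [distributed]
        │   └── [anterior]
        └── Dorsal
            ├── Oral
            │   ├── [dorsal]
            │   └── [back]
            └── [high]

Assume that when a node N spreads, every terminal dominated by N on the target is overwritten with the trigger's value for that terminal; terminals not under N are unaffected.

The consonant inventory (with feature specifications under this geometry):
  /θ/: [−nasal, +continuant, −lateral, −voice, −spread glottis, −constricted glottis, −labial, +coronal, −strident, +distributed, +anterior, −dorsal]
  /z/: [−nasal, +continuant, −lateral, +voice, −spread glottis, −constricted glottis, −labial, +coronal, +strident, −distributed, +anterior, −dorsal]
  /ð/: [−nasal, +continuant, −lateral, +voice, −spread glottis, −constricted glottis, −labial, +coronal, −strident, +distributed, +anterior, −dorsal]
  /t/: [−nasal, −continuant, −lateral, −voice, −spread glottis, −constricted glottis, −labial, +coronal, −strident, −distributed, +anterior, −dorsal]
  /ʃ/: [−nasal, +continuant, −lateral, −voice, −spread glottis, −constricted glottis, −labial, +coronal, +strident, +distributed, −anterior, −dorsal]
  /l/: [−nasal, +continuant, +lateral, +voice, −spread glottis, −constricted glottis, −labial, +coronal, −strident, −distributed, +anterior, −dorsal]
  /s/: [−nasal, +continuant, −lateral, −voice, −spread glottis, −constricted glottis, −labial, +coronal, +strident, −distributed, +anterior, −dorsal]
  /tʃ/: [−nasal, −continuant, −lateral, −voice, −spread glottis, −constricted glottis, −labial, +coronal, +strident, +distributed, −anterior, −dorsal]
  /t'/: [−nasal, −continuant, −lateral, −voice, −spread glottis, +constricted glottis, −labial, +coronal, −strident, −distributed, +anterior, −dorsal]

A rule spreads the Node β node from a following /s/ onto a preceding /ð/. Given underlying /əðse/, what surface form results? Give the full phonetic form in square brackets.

Node β immediately or transitively dominates [strident], [distributed].
After delinking /ð/'s Node β and linking /s/'s, the affected terminals become [+strident], [−distributed]; [nasal], [continuant], [lateral], … (outside Node β) are retained from /ð/.
This feature bundle is that of [z], so /əðse/ surfaces as [əzse].

[əzse]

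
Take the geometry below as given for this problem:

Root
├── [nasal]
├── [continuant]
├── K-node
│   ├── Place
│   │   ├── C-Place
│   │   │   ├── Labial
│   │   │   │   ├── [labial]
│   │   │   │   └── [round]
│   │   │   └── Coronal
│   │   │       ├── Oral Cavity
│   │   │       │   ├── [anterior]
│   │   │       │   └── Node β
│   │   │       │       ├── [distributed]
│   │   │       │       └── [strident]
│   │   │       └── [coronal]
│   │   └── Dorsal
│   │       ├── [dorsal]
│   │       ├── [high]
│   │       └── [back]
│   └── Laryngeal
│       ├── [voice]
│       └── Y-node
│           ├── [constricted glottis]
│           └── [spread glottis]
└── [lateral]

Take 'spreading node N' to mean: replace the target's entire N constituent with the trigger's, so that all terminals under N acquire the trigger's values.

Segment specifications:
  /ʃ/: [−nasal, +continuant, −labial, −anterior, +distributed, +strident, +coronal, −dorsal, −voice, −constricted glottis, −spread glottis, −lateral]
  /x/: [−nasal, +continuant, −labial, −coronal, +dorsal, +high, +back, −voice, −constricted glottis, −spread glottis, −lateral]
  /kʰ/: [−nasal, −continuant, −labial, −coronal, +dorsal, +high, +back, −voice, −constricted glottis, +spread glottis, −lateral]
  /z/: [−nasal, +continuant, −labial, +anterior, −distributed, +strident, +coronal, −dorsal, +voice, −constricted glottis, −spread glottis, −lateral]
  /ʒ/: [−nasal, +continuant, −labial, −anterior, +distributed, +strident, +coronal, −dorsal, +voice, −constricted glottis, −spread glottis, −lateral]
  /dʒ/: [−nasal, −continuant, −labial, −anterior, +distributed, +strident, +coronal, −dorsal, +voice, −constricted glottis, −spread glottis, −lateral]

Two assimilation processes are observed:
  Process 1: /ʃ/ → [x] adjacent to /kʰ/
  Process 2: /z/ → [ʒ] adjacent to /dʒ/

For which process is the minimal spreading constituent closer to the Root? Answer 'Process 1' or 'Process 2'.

Process 1

Process 1: the features that change are [coronal], [anterior], [distributed], [strident], [dorsal], [high], [back]; the minimal node is Place (depth 2).
In Process 2, [anterior], [distributed] change, so the minimal spreading node is Oral Cavity at depth 5.
Place (depth 2) sits above Oral Cavity (depth 5), making Process 1 the one with the higher spreading node.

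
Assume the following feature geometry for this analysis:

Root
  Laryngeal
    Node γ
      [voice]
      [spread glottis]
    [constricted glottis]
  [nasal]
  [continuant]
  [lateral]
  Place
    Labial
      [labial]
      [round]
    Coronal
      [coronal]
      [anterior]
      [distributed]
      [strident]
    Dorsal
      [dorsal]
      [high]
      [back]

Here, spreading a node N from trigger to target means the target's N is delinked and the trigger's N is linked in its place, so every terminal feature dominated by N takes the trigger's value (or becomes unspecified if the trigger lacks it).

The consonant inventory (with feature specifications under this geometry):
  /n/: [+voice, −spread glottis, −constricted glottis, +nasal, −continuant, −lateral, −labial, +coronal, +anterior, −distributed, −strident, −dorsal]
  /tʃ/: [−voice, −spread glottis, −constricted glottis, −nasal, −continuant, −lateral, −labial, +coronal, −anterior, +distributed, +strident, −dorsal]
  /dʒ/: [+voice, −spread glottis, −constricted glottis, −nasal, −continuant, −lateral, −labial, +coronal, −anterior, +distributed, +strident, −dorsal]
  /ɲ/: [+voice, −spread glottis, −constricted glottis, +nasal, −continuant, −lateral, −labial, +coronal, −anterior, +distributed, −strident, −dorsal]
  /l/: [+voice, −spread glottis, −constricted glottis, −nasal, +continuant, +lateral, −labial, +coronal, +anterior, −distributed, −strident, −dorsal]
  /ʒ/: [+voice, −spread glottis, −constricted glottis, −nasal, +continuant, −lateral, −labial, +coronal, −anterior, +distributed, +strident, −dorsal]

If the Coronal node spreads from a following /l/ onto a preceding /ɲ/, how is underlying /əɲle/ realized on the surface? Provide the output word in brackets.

[ənle]

Coronal immediately or transitively dominates [coronal], [anterior], [distributed], [strident].
The target acquires /l/'s values for everything under Coronal — [+coronal], [+anterior], [−distributed], [−strident] — while keeping its own [voice], [spread glottis], [constricted glottis], ….
The resulting bundle matches /n/ in the inventory; substituting it for /ɲ/ gives [ənle].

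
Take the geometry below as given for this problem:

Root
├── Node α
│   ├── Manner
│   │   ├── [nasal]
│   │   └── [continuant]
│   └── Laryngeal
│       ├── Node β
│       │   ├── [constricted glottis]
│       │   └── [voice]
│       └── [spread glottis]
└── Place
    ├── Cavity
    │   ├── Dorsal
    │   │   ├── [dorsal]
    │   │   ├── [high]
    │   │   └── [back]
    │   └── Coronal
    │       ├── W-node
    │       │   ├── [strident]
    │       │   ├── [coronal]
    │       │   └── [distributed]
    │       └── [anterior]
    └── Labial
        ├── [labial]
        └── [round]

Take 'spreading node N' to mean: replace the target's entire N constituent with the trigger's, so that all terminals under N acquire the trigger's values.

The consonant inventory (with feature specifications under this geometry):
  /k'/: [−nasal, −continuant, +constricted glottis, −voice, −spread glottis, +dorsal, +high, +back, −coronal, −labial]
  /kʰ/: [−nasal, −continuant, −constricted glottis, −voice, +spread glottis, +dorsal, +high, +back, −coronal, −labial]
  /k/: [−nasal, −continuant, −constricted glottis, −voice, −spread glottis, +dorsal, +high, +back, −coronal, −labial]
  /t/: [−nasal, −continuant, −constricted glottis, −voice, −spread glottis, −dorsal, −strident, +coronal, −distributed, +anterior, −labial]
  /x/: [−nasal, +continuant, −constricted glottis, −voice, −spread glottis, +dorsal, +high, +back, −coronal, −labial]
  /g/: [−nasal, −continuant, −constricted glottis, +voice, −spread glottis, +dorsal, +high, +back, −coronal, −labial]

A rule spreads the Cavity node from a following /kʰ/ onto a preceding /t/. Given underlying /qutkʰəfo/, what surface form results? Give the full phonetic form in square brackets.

The Cavity node dominates the terminals [dorsal], [high], [back], [strident], [coronal], [distributed], [anterior].
After delinking /t/'s Cavity and linking /kʰ/'s, the affected terminals become [+dorsal], [+high], [+back], [−coronal]; [nasal], [continuant], [constricted glottis], … (outside Cavity) are retained from /t/.
This feature bundle is that of [k], so /qutkʰəfo/ surfaces as [qukkʰəfo].

[qukkʰəfo]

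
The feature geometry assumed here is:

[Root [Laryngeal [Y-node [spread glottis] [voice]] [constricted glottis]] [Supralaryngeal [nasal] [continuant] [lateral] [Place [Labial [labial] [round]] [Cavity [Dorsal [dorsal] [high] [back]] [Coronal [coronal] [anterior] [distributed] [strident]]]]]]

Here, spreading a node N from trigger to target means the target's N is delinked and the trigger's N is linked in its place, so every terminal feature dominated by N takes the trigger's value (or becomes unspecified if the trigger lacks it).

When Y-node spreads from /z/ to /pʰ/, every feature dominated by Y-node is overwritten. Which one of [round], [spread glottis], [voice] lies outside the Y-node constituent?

[round]

Under this geometry, Y-node contains [spread glottis], [voice].
Spreading Y-node replaces [voice], [spread glottis] with the trigger's values, since each sits inside the Y-node constituent.
[round] is not within the Y-node subtree (it hangs from Labial), so /pʰ/'s [round] value survives.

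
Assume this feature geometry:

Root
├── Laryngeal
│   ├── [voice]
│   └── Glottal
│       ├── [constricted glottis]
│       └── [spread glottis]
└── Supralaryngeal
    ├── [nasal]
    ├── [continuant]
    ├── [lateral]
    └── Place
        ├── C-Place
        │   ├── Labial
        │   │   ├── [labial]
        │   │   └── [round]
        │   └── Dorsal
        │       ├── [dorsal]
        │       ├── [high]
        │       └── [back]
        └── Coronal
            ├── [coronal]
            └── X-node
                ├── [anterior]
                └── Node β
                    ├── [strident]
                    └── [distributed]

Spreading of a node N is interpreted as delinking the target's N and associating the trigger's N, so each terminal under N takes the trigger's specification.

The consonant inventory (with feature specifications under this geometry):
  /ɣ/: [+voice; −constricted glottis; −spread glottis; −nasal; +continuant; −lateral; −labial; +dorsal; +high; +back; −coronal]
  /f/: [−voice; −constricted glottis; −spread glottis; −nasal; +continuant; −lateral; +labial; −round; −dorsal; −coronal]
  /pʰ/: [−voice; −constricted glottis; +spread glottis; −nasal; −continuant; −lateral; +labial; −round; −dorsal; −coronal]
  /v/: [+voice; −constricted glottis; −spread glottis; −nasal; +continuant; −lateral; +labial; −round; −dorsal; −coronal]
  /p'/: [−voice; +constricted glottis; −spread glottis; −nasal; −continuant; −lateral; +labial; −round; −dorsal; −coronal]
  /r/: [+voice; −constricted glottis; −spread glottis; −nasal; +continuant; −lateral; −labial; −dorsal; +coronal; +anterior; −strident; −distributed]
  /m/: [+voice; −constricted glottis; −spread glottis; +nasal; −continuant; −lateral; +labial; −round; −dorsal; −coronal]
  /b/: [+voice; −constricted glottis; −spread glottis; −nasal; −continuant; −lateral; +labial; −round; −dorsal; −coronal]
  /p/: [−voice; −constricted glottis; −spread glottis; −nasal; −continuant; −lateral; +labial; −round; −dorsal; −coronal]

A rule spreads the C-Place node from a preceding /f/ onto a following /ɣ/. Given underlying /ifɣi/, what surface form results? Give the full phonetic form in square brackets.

[ifvi]

Terminals under C-Place in this geometry: [labial], [round], [dorsal], [high], [back].
The target acquires /f/'s values for everything under C-Place — [+labial], [−round], [−dorsal] — while keeping its own [voice], [constricted glottis], [spread glottis], ….
The resulting bundle matches /v/ in the inventory; substituting it for /ɣ/ gives [ifvi].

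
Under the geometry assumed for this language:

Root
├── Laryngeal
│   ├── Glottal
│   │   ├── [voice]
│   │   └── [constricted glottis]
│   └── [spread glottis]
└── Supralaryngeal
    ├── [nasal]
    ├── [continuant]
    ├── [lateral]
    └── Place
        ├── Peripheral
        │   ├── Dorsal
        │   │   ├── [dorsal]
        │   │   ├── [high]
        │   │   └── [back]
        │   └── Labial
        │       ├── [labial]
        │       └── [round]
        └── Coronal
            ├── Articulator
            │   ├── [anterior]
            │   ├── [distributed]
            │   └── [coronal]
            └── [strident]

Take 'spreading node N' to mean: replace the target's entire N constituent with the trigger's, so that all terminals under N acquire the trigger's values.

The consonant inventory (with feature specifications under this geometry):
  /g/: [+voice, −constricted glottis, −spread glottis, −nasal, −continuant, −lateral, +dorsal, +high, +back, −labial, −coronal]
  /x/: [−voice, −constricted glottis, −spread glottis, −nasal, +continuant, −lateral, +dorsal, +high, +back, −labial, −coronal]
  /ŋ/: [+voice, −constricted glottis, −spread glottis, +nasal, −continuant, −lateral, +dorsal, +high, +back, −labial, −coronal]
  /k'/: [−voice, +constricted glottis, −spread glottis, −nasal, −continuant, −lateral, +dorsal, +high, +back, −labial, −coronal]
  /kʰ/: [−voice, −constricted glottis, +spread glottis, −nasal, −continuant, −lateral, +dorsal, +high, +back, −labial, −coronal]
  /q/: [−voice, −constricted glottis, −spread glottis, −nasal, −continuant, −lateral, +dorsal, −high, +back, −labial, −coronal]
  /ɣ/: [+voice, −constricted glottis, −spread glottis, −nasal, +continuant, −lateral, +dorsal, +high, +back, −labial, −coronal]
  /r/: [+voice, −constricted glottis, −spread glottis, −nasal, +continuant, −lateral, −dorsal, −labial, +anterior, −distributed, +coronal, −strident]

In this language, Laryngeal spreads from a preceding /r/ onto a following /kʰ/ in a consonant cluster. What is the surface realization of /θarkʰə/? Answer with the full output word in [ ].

Terminals under Laryngeal in this geometry: [voice], [constricted glottis], [spread glottis].
Spreading Laryngeal from /r/ onto /kʰ/ replaces those values with /r/'s: [+voice], [−constricted glottis], [−spread glottis]. Features outside Laryngeal ([nasal], [continuant], [lateral], …) stay as in /kʰ/.
Among the inventory, only /g/ has exactly this specification, giving the surface form [θargə].

[θargə]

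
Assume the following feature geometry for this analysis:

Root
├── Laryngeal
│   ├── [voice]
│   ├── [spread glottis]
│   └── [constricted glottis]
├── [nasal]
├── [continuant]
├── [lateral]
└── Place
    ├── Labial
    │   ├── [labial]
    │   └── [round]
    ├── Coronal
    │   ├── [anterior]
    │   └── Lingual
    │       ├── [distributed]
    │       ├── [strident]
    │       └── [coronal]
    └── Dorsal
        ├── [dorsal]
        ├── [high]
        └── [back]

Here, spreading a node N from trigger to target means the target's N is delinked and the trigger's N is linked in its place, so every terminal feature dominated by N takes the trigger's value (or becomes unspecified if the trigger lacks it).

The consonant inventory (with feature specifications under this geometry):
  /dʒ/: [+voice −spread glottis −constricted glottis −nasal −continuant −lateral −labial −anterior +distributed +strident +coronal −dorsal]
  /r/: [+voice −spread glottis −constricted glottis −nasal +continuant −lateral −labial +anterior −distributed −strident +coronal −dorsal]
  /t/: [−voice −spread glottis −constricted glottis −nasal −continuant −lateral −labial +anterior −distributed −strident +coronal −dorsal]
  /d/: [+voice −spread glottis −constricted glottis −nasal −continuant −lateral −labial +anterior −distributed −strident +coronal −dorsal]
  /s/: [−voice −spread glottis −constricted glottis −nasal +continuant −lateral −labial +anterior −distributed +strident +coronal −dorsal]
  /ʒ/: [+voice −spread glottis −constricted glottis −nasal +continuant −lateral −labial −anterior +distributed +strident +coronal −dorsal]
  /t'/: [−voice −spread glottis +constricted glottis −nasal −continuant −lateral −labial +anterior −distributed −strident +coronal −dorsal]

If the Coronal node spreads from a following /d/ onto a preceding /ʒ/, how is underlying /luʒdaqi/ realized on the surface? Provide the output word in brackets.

Coronal immediately or transitively dominates [anterior], [distributed], [strident], [coronal].
Spreading Coronal from /d/ onto /ʒ/ replaces those values with /d/'s: [+anterior], [−distributed], [−strident], [+coronal]. Features outside Coronal ([voice], [spread glottis], [constricted glottis], …) stay as in /ʒ/.
The resulting bundle matches /r/ in the inventory; substituting it for /ʒ/ gives [lurdaqi].

[lurdaqi]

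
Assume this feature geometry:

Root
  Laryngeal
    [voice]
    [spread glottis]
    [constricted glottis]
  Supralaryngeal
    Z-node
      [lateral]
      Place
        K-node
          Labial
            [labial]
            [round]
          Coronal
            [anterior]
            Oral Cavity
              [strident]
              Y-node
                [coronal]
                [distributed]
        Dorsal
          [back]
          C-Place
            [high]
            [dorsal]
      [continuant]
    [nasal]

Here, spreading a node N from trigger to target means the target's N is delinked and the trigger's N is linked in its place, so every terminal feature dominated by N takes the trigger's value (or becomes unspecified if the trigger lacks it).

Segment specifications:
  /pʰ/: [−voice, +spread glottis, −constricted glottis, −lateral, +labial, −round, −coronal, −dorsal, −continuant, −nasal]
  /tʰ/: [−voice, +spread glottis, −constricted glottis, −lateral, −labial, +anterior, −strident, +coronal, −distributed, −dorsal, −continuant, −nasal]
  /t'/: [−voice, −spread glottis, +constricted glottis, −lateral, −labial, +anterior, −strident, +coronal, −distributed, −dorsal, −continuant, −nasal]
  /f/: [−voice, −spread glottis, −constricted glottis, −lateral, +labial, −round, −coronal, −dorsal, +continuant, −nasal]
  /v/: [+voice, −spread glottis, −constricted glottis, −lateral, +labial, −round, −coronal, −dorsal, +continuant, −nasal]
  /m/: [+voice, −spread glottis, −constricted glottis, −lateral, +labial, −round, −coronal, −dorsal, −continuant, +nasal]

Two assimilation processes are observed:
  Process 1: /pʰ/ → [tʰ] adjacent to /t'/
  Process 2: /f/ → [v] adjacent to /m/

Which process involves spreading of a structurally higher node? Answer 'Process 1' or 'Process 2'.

Process 2

Process 1: the features that change are [labial], [round], [coronal], [anterior], [distributed], [strident]; the minimal node is K-node (depth 4).
Process 2: the feature that changes is [voice]; the minimal node is [voice] (depth 2).
[voice] is closer to Root than K-node, so Process 2 spreads the higher node.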